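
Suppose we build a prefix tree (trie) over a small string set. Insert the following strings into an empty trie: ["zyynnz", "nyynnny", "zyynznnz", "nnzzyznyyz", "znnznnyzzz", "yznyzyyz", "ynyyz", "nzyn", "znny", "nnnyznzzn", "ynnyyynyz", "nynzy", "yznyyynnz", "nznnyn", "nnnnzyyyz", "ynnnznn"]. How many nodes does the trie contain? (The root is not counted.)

87

For each word, the new-node count is its length minus the longest prefix already in the trie:
  "zyynnz" → 6 new (z, y, y, n, n, z)
  "nyynnny" → 7 new (n, y, y, n, n, n, y)
  "zyynznnz" → prefix "zyyn" already present; 4 new (z, n, n, z)
  "nnzzyznyyz" → prefix "n" already present; 9 new (n, z, z, y, z, n, y, y, z)
  "znnznnyzzz" → prefix "z" already present; 9 new (n, n, z, n, n, y, z, z, z)
  "yznyzyyz" → 8 new (y, z, n, y, z, y, y, z)
  "ynyyz" → prefix "y" already present; 4 new (n, y, y, z)
  "nzyn" → prefix "n" already present; 3 new (z, y, n)
  "znny" → prefix "znn" already present; 1 new (y)
  "nnnyznzzn" → prefix "nn" already present; 7 new (n, y, z, n, z, z, n)
  "ynnyyynyz" → prefix "yn" already present; 7 new (n, y, y, y, n, y, z)
  "nynzy" → prefix "ny" already present; 3 new (n, z, y)
  "yznyyynnz" → prefix "yzny" already present; 5 new (y, y, n, n, z)
  "nznnyn" → prefix "nz" already present; 4 new (n, n, y, n)
  "nnnnzyyyz" → prefix "nnn" already present; 6 new (n, z, y, y, y, z)
  "ynnnznn" → prefix "ynn" already present; 4 new (n, z, n, n)
Total nodes = 6 + 7 + 4 + 9 + 9 + 8 + 4 + 3 + 1 + 7 + 7 + 3 + 5 + 4 + 6 + 4 = 87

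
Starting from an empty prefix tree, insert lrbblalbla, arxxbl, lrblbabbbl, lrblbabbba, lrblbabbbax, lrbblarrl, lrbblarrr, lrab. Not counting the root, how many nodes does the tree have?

For each word, the new-node count is its length minus the longest prefix already in the trie:
  "lrbblalbla" → 10 new (l, r, b, b, l, a, l, b, l, a)
  "arxxbl" → 6 new (a, r, x, x, b, l)
  "lrblbabbbl" → prefix "lrb" already present; 7 new (l, b, a, b, b, b, l)
  "lrblbabbba" → prefix "lrblbabbb" already present; 1 new (a)
  "lrblbabbbax" → prefix "lrblbabbba" already present; 1 new (x)
  "lrbblarrl" → prefix "lrbbla" already present; 3 new (r, r, l)
  "lrbblarrr" → prefix "lrbblarr" already present; 1 new (r)
  "lrab" → prefix "lr" already present; 2 new (a, b)
Total nodes = 10 + 6 + 7 + 1 + 1 + 3 + 1 + 2 = 31

31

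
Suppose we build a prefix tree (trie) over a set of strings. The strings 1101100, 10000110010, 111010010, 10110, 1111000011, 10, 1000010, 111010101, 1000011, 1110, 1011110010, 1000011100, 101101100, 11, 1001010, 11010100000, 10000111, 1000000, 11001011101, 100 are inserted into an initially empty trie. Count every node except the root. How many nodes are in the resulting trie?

Trace insertions, counting only characters that open a new branch:
  "1101100" → 7 new (1, 1, 0, 1, 1, 0, 0)
  "10000110010" → prefix "1" already present; 10 new (0, 0, 0, 0, 1, 1, 0, 0, 1, 0)
  "111010010" → prefix "11" already present; 7 new (1, 0, 1, 0, 0, 1, 0)
  "10110" → prefix "10" already present; 3 new (1, 1, 0)
  "1111000011" → prefix "111" already present; 7 new (1, 0, 0, 0, 0, 1, 1)
  "10" → prefix "10" already present; 0 new (none)
  "1000010" → prefix "100001" already present; 1 new (0)
  "111010101" → prefix "111010" already present; 3 new (1, 0, 1)
  "1000011" → prefix "1000011" already present; 0 new (none)
  "1110" → prefix "1110" already present; 0 new (none)
  "1011110010" → prefix "1011" already present; 6 new (1, 1, 0, 0, 1, 0)
  "1000011100" → prefix "1000011" already present; 3 new (1, 0, 0)
  "101101100" → prefix "10110" already present; 4 new (1, 1, 0, 0)
  "11" → prefix "11" already present; 0 new (none)
  "1001010" → prefix "100" already present; 4 new (1, 0, 1, 0)
  "11010100000" → prefix "1101" already present; 7 new (0, 1, 0, 0, 0, 0, 0)
  "10000111" → prefix "10000111" already present; 0 new (none)
  "1000000" → prefix "10000" already present; 2 new (0, 0)
  "11001011101" → prefix "110" already present; 8 new (0, 1, 0, 1, 1, 1, 0, 1)
  "100" → prefix "100" already present; 0 new (none)
Total nodes = 7 + 10 + 7 + 3 + 7 + 0 + 1 + 3 + 0 + 0 + 6 + 3 + 4 + 0 + 4 + 7 + 0 + 2 + 8 + 0 = 72

72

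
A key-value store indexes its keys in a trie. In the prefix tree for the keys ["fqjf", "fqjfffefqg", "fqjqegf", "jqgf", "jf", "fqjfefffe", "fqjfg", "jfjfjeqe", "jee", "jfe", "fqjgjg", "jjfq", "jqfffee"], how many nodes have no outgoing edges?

Leaves are exactly the stored words that no other stored word extends.
Those words: "fqjfefffe", "fqjfffefqg", "fqjfg", "fqjgjg", "fqjqegf", "jee", "jfe", "jfjfjeqe", "jjfq", "jqfffee", "jqgf"
Leaf count: 11

11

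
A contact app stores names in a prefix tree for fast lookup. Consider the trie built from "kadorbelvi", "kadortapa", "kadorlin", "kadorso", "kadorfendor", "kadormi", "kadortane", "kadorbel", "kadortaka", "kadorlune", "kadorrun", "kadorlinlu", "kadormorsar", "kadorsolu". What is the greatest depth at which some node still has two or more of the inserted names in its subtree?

The deepest shared node is where two words last agree before diverging.
e.g. "kadorbel" and "kadorbelvi" share the prefix "kadorbel" of length 8; no pair shares a longer one.
Longest shared-prefix length: 8

8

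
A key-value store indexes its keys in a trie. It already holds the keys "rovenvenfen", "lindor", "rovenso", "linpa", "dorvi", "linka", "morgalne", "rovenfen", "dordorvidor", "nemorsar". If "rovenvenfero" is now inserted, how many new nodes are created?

2

The longest prefix of "rovenvenfero" already in the trie is "rovenvenfe" (length 10).
New nodes needed: |"rovenvenfero"| − 10 = 12 − 10 = 2.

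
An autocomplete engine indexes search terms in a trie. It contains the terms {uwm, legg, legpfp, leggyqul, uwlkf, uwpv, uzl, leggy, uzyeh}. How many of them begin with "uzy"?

1

Walk to "uzy"; the words in its subtree are exactly those with that prefix.
Words under "uzy": uzyeh
Count: 1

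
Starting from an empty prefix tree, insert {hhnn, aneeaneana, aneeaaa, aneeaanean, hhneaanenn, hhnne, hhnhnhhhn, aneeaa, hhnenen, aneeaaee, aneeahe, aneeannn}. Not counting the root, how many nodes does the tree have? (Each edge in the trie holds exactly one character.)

Insert word by word; a character creates a node only if that edge doesn't already exist:
  "hhnn" → 4 new (h, h, n, n)
  "aneeaneana" → 10 new (a, n, e, e, a, n, e, a, n, a)
  "aneeaaa" → prefix "aneea" already present; 2 new (a, a)
  "aneeaanean" → prefix "aneeaa" already present; 4 new (n, e, a, n)
  "hhneaanenn" → prefix "hhn" already present; 7 new (e, a, a, n, e, n, n)
  "hhnne" → prefix "hhnn" already present; 1 new (e)
  "hhnhnhhhn" → prefix "hhn" already present; 6 new (h, n, h, h, h, n)
  "aneeaa" → prefix "aneeaa" already present; 0 new (none)
  "hhnenen" → prefix "hhne" already present; 3 new (n, e, n)
  "aneeaaee" → prefix "aneeaa" already present; 2 new (e, e)
  "aneeahe" → prefix "aneea" already present; 2 new (h, e)
  "aneeannn" → prefix "aneean" already present; 2 new (n, n)
Total nodes = 4 + 10 + 2 + 4 + 7 + 1 + 6 + 0 + 3 + 2 + 2 + 2 = 43

43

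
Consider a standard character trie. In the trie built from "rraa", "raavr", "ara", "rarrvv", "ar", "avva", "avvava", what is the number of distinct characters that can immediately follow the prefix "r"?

Walk "r" from the root, arriving at one node.
Characters that immediately follow "r" among the stored strings: {a, r}.
That node has 2 child edges.

2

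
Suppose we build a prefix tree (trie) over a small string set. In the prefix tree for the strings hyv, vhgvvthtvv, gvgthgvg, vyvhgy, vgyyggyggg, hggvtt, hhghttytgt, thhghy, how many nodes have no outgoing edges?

8

Leaves are exactly the stored words that no other stored word extends.
Those words: "gvgthgvg", "hggvtt", "hhghttytgt", "hyv", "thhghy", "vgyyggyggg", "vhgvvthtvv", "vyvhgy"
Leaf count: 8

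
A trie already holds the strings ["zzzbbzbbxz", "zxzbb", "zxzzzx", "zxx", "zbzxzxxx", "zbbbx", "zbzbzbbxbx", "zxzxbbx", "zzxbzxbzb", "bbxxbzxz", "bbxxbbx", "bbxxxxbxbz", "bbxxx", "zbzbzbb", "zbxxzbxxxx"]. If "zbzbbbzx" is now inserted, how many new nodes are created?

"zbzb" is already a path in the trie; the remaining "bbzx" must be added.
So 8 − 4 = 4 new nodes.

4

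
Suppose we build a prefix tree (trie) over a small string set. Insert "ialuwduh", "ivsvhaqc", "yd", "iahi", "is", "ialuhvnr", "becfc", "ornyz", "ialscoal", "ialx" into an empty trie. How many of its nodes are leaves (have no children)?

A leaf is a node with no children — equivalently, the end of a word that is not a proper prefix of any other stored word.
Those words: "becfc", "iahi", "ialscoal", "ialuhvnr", "ialuwduh", "ialx", "is", "ivsvhaqc", "ornyz", "yd"
Leaf count: 10

10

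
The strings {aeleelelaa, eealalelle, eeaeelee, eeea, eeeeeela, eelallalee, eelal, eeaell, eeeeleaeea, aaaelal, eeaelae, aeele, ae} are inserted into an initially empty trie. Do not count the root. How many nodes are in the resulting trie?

Trace insertions, counting only characters that open a new branch:
  "aeleelelaa" → 10 new (a, e, l, e, e, l, e, l, a, a)
  "eealalelle" → 10 new (e, e, a, l, a, l, e, l, l, e)
  "eeaeelee" → prefix "eea" already present; 5 new (e, e, l, e, e)
  "eeea" → prefix "ee" already present; 2 new (e, a)
  "eeeeeela" → prefix "eee" already present; 5 new (e, e, e, l, a)
  "eelallalee" → prefix "ee" already present; 8 new (l, a, l, l, a, l, e, e)
  "eelal" → prefix "eelal" already present; 0 new (none)
  "eeaell" → prefix "eeae" already present; 2 new (l, l)
  "eeeeleaeea" → prefix "eeee" already present; 6 new (l, e, a, e, e, a)
  "aaaelal" → prefix "a" already present; 6 new (a, a, e, l, a, l)
  "eeaelae" → prefix "eeael" already present; 2 new (a, e)
  "aeele" → prefix "ae" already present; 3 new (e, l, e)
  "ae" → prefix "ae" already present; 0 new (none)
Total nodes = 10 + 10 + 5 + 2 + 5 + 8 + 0 + 2 + 6 + 6 + 2 + 3 + 0 = 59

59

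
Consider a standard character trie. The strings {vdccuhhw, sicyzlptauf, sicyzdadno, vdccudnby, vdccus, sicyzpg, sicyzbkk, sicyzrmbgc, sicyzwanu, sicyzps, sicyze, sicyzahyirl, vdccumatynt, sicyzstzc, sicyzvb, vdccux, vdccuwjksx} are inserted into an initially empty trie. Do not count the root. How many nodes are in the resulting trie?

Count nodes per top-level branch (shared prefixes stored once):
  's'-branch (sicyzahyirl, sicyzbkk, sicyzdadno, sicyze, sicyzlptauf, sicyzpg, sicyzps, sicyzrmbgc, sicyzstzc, sicyzvb, sicyzwanu): 44 nodes
  'v'-branch (vdccudnby, vdccuhhw, vdccumatynt, vdccus, vdccuwjksx, vdccux): 25 nodes
Sum: 69

69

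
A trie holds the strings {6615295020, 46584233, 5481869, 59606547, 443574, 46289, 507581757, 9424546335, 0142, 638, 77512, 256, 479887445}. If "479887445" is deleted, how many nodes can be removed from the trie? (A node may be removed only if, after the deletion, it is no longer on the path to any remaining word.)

8

Walk "479887445" from the leaf back toward the root, removing each node that no remaining word uses.
The suffix "79887445" (8 nodes) is used only by "479887445"; the node for "4" still has the child "6", so pruning stops there.
Nodes removed: 8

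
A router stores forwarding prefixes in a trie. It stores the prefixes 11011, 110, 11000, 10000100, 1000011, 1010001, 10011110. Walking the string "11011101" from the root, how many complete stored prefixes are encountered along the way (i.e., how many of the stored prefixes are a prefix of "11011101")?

Traverse "11011101" character by character; count nodes along the way that are marked as word ends.
Prefixes of the query that are stored words: "110", "11011"
Count: 2

2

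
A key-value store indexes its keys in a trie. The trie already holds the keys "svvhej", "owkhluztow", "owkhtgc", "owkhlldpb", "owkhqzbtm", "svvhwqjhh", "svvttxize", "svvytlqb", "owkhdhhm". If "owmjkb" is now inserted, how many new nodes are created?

4

The longest prefix of "owmjkb" already in the trie is "ow" (length 2).
So 6 − 2 = 4 new nodes.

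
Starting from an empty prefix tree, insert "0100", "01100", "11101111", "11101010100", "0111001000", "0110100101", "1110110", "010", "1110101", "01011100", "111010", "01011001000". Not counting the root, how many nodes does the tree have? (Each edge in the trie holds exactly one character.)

Insert word by word; a character creates a node only if that edge doesn't already exist:
  "0100" → 4 new (0, 1, 0, 0)
  "01100" → prefix "01" already present; 3 new (1, 0, 0)
  "11101111" → 8 new (1, 1, 1, 0, 1, 1, 1, 1)
  "11101010100" → prefix "11101" already present; 6 new (0, 1, 0, 1, 0, 0)
  "0111001000" → prefix "011" already present; 7 new (1, 0, 0, 1, 0, 0, 0)
  "0110100101" → prefix "0110" already present; 6 new (1, 0, 0, 1, 0, 1)
  "1110110" → prefix "111011" already present; 1 new (0)
  "010" → prefix "010" already present; 0 new (none)
  "1110101" → prefix "1110101" already present; 0 new (none)
  "01011100" → prefix "010" already present; 5 new (1, 1, 1, 0, 0)
  "111010" → prefix "111010" already present; 0 new (none)
  "01011001000" → prefix "01011" already present; 6 new (0, 0, 1, 0, 0, 0)
Total nodes = 4 + 3 + 8 + 6 + 7 + 6 + 1 + 0 + 0 + 5 + 0 + 6 = 46

46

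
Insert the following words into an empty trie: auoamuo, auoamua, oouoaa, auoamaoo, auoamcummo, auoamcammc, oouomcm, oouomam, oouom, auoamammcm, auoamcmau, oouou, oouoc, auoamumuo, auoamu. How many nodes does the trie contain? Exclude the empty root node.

For each word, the new-node count is its length minus the longest prefix already in the trie:
  "auoamuo" → 7 new (a, u, o, a, m, u, o)
  "auoamua" → prefix "auoamu" already present; 1 new (a)
  "oouoaa" → 6 new (o, o, u, o, a, a)
  "auoamaoo" → prefix "auoam" already present; 3 new (a, o, o)
  "auoamcummo" → prefix "auoam" already present; 5 new (c, u, m, m, o)
  "auoamcammc" → prefix "auoamc" already present; 4 new (a, m, m, c)
  "oouomcm" → prefix "oouo" already present; 3 new (m, c, m)
  "oouomam" → prefix "oouom" already present; 2 new (a, m)
  "oouom" → prefix "oouom" already present; 0 new (none)
  "auoamammcm" → prefix "auoama" already present; 4 new (m, m, c, m)
  "auoamcmau" → prefix "auoamc" already present; 3 new (m, a, u)
  "oouou" → prefix "oouo" already present; 1 new (u)
  "oouoc" → prefix "oouo" already present; 1 new (c)
  "auoamumuo" → prefix "auoamu" already present; 3 new (m, u, o)
  "auoamu" → prefix "auoamu" already present; 0 new (none)
Total nodes = 7 + 1 + 6 + 3 + 5 + 4 + 3 + 2 + 0 + 4 + 3 + 1 + 1 + 3 + 0 = 43

43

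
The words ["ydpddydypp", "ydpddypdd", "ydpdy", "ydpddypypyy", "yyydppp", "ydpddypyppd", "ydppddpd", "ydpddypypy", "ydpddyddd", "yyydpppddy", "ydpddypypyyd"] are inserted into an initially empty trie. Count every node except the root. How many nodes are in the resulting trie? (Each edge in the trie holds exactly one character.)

37

Trace insertions, counting only characters that open a new branch:
  "ydpddydypp" → 10 new (y, d, p, d, d, y, d, y, p, p)
  "ydpddypdd" → prefix "ydpddy" already present; 3 new (p, d, d)
  "ydpdy" → prefix "ydpd" already present; 1 new (y)
  "ydpddypypyy" → prefix "ydpddyp" already present; 4 new (y, p, y, y)
  "yyydppp" → prefix "y" already present; 6 new (y, y, d, p, p, p)
  "ydpddypyppd" → prefix "ydpddypyp" already present; 2 new (p, d)
  "ydppddpd" → prefix "ydp" already present; 5 new (p, d, d, p, d)
  "ydpddypypy" → prefix "ydpddypypy" already present; 0 new (none)
  "ydpddyddd" → prefix "ydpddyd" already present; 2 new (d, d)
  "yyydpppddy" → prefix "yyydppp" already present; 3 new (d, d, y)
  "ydpddypypyyd" → prefix "ydpddypypyy" already present; 1 new (d)
Total nodes = 10 + 3 + 1 + 4 + 6 + 2 + 5 + 0 + 2 + 3 + 1 = 37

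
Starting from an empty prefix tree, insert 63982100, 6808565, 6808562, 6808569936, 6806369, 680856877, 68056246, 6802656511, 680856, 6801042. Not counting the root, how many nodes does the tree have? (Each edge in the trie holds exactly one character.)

Trace insertions, counting only characters that open a new branch:
  "63982100" → 8 new (6, 3, 9, 8, 2, 1, 0, 0)
  "6808565" → prefix "6" already present; 6 new (8, 0, 8, 5, 6, 5)
  "6808562" → prefix "680856" already present; 1 new (2)
  "6808569936" → prefix "680856" already present; 4 new (9, 9, 3, 6)
  "6806369" → prefix "680" already present; 4 new (6, 3, 6, 9)
  "680856877" → prefix "680856" already present; 3 new (8, 7, 7)
  "68056246" → prefix "680" already present; 5 new (5, 6, 2, 4, 6)
  "6802656511" → prefix "680" already present; 7 new (2, 6, 5, 6, 5, 1, 1)
  "680856" → prefix "680856" already present; 0 new (none)
  "6801042" → prefix "680" already present; 4 new (1, 0, 4, 2)
Total nodes = 8 + 6 + 1 + 4 + 4 + 3 + 5 + 7 + 0 + 4 = 42

42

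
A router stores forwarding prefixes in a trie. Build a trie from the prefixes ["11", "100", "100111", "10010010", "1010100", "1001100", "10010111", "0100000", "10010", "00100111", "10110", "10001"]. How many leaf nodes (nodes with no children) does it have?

10

A leaf is a node with no children — equivalently, the end of a word that is not a proper prefix of any other stored word.
Those words: "00100111", "0100000", "10001", "10010010", "10010111", "1001100", "100111", "1010100", "10110", "11"
Leaf count: 10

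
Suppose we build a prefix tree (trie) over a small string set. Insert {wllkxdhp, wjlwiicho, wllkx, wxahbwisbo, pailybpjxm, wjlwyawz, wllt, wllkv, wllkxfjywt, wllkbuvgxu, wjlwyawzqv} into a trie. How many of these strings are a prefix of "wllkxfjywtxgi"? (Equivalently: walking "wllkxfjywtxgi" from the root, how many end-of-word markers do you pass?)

Traverse "wllkxfjywtxgi" character by character; count nodes along the way that are marked as word ends.
Prefixes of the query that are stored words: "wllkx", "wllkxfjywt"
Count: 2

2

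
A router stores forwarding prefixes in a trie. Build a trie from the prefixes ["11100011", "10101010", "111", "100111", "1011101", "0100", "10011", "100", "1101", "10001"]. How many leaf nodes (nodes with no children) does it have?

A leaf is a node with no children — equivalently, the end of a word that is not a proper prefix of any other stored word.
Those words: "0100", "10001", "100111", "10101010", "1011101", "1101", "11100011"
Leaf count: 7

7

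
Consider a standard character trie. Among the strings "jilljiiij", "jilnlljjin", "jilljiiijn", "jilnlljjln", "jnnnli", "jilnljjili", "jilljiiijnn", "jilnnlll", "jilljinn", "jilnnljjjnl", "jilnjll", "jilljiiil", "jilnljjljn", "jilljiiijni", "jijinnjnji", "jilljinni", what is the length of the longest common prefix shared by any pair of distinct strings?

10

Look for the deepest trie node that still has at least two words in its subtree.
"jilljiiijn" and "jilljiiijni" agree on "jilljiiijn" (10 characters) before diverging; nothing deeper is shared.
Longest shared-prefix length: 10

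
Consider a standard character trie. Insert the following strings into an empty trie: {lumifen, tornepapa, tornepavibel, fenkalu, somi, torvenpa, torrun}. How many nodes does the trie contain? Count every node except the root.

40

Trie structure (* marks end of a word):
(root)
├─ f
│  └─ e
│     └─ n
│        └─ k
│           └─ a
│              └─ l
│                 └─ u *
├─ l
│  └─ u
│     └─ m
│        └─ i
│           └─ f
│              └─ e
│                 └─ n *
├─ s
│  └─ o
│     └─ m
│        └─ i *
└─ t
   └─ o
      └─ r
         ├─ n
         │  └─ e
         │     └─ p
         │        └─ a
         │           ├─ p
         │           │  └─ a *
         │           └─ v
         │              └─ i
         │                 └─ b
         │                    └─ e
         │                       └─ l *
         ├─ r
         │  └─ u
         │     └─ n *
         └─ v
            └─ e
               └─ n
                  └─ p
                     └─ a *
Counting every labelled node above: 40.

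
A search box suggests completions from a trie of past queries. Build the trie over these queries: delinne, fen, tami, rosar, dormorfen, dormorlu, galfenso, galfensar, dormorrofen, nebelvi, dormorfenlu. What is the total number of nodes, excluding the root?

53

Insert word by word; a character creates a node only if that edge doesn't already exist:
  "delinne" → 7 new (d, e, l, i, n, n, e)
  "fen" → 3 new (f, e, n)
  "tami" → 4 new (t, a, m, i)
  "rosar" → 5 new (r, o, s, a, r)
  "dormorfen" → prefix "d" already present; 8 new (o, r, m, o, r, f, e, n)
  "dormorlu" → prefix "dormor" already present; 2 new (l, u)
  "galfenso" → 8 new (g, a, l, f, e, n, s, o)
  "galfensar" → prefix "galfens" already present; 2 new (a, r)
  "dormorrofen" → prefix "dormor" already present; 5 new (r, o, f, e, n)
  "nebelvi" → 7 new (n, e, b, e, l, v, i)
  "dormorfenlu" → prefix "dormorfen" already present; 2 new (l, u)
Total nodes = 7 + 3 + 4 + 5 + 8 + 2 + 8 + 2 + 5 + 7 + 2 = 53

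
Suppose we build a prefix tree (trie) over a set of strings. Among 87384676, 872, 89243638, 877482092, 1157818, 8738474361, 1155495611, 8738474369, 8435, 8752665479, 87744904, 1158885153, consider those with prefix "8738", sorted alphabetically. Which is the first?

87384676

Filter for "8738…" and sort: "87384676", "8738474361", "8738474369"
Position 1: 87384676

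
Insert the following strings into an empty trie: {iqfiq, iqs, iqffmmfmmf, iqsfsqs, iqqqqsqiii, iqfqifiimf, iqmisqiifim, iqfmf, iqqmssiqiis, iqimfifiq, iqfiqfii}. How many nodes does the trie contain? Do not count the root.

61

Trace insertions, counting only characters that open a new branch:
  "iqfiq" → 5 new (i, q, f, i, q)
  "iqs" → prefix "iq" already present; 1 new (s)
  "iqffmmfmmf" → prefix "iqf" already present; 7 new (f, m, m, f, m, m, f)
  "iqsfsqs" → prefix "iqs" already present; 4 new (f, s, q, s)
  "iqqqqsqiii" → prefix "iq" already present; 8 new (q, q, q, s, q, i, i, i)
  "iqfqifiimf" → prefix "iqf" already present; 7 new (q, i, f, i, i, m, f)
  "iqmisqiifim" → prefix "iq" already present; 9 new (m, i, s, q, i, i, f, i, m)
  "iqfmf" → prefix "iqf" already present; 2 new (m, f)
  "iqqmssiqiis" → prefix "iqq" already present; 8 new (m, s, s, i, q, i, i, s)
  "iqimfifiq" → prefix "iq" already present; 7 new (i, m, f, i, f, i, q)
  "iqfiqfii" → prefix "iqfiq" already present; 3 new (f, i, i)
Total nodes = 5 + 1 + 7 + 4 + 8 + 7 + 9 + 2 + 8 + 7 + 3 = 61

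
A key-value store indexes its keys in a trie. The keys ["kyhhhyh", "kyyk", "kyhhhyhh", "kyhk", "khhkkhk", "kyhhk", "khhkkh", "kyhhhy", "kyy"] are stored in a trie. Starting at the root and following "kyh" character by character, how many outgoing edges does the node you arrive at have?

Walk "kyh" from the root, arriving at one node.
Characters that immediately follow "kyh" among the stored strings: {h, k}.
That node has 2 child edges.

2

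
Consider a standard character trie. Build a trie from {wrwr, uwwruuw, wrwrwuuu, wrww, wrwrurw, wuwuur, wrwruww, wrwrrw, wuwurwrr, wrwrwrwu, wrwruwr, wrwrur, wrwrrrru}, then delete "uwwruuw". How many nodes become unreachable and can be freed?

7

Walk "uwwruuw" from the leaf back toward the root, removing each node that no remaining word uses.
No other word shares any prefix with "uwwruuw", so all 7 of its nodes go.
Nodes removed: 7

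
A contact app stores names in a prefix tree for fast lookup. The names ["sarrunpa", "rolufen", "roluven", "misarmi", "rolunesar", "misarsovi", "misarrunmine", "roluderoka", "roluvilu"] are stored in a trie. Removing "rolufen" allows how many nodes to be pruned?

After clearing the end-marker at "rolufen", prune upward until reaching a node still needed by another word.
The suffix "fen" (3 nodes) is used only by "rolufen"; the node for "rolu" still has the child "v", so pruning stops there.
Nodes removed: 3

3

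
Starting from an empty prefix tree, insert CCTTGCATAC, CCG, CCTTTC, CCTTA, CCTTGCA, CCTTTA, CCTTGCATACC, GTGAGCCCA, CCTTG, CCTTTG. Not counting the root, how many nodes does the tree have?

26

Trie structure (* marks end of a word):
(root)
├─ C
│  └─ C
│     ├─ G *
│     └─ T
│        └─ T
│           ├─ A *
│           ├─ G *
│           │  └─ C
│           │     └─ A *
│           │        └─ T
│           │           └─ A
│           │              └─ C *
│           │                 └─ C *
│           └─ T
│              ├─ A *
│              ├─ C *
│              └─ G *
└─ G
   └─ T
      └─ G
         └─ A
            └─ G
               └─ C
                  └─ C
                     └─ C
                        └─ A *
Counting every labelled node above: 26.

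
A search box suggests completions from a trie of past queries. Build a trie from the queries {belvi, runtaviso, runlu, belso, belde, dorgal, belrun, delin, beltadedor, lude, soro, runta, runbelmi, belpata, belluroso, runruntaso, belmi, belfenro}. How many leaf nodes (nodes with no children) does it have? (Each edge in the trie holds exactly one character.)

17

A leaf is a node with no children — equivalently, the end of a word that is not a proper prefix of any other stored word.
Those words: "belde", "belfenro", "belluroso", "belmi", "belpata", "belrun", "belso", "beltadedor", "belvi", "delin", "dorgal", "lude", "runbelmi", "runlu", "runruntaso", "runtaviso", "soro"
Leaf count: 17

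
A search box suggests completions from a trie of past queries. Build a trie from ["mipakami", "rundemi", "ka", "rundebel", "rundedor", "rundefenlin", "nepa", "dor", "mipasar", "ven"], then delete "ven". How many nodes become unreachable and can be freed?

After clearing the end-marker at "ven", prune upward until reaching a node still needed by another word.
No other word shares any prefix with "ven", so all 3 of its nodes go.
Nodes removed: 3

3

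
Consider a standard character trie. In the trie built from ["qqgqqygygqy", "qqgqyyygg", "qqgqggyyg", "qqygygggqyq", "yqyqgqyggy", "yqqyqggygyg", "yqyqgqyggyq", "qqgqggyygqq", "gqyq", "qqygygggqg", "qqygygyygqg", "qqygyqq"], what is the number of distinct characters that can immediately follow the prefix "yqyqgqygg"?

1

The children of the "yqyqgqygg" node are the distinct next characters among strings starting with "yqyqgqygg".
Characters that immediately follow "yqyqgqygg" among the stored strings: {y}.
That node has 1 child edge.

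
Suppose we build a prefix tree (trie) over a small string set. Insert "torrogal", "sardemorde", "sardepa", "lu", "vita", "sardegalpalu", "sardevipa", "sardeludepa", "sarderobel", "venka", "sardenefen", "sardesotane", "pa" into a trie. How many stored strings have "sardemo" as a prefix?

1

Filter for entries beginning with "sardemo":
Matches: "sardemorde"
Count: 1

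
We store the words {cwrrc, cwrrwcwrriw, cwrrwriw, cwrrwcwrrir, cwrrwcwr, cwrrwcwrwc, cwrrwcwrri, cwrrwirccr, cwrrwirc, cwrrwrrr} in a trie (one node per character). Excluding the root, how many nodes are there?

For each word, the new-node count is its length minus the longest prefix already in the trie:
  "cwrrc" → 5 new (c, w, r, r, c)
  "cwrrwcwrriw" → prefix "cwrr" already present; 7 new (w, c, w, r, r, i, w)
  "cwrrwriw" → prefix "cwrrw" already present; 3 new (r, i, w)
  "cwrrwcwrrir" → prefix "cwrrwcwrri" already present; 1 new (r)
  "cwrrwcwr" → prefix "cwrrwcwr" already present; 0 new (none)
  "cwrrwcwrwc" → prefix "cwrrwcwr" already present; 2 new (w, c)
  "cwrrwcwrri" → prefix "cwrrwcwrri" already present; 0 new (none)
  "cwrrwirccr" → prefix "cwrrw" already present; 5 new (i, r, c, c, r)
  "cwrrwirc" → prefix "cwrrwirc" already present; 0 new (none)
  "cwrrwrrr" → prefix "cwrrwr" already present; 2 new (r, r)
Total nodes = 5 + 7 + 3 + 1 + 0 + 2 + 0 + 5 + 0 + 2 = 25

25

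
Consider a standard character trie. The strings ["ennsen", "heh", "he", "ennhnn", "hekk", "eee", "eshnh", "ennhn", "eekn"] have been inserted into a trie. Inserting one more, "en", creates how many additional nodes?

0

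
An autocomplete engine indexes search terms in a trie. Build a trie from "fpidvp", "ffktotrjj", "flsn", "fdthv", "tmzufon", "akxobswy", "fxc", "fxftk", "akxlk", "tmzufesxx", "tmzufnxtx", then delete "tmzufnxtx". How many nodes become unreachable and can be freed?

Walk "tmzufnxtx" from the leaf back toward the root, removing each node that no remaining word uses.
The suffix "nxtx" (4 nodes) is used only by "tmzufnxtx"; the node for "tmzuf" still has the child "o", so pruning stops there.
Nodes removed: 4

4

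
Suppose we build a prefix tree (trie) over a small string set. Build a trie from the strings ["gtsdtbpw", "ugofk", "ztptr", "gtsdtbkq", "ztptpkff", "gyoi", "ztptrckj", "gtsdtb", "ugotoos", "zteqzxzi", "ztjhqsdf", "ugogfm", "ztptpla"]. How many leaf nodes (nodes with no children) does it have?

Leaves are exactly the stored words that no other stored word extends.
Those words: "gtsdtbkq", "gtsdtbpw", "gyoi", "ugofk", "ugogfm", "ugotoos", "zteqzxzi", "ztjhqsdf", "ztptpkff", "ztptpla", "ztptrckj"
Leaf count: 11

11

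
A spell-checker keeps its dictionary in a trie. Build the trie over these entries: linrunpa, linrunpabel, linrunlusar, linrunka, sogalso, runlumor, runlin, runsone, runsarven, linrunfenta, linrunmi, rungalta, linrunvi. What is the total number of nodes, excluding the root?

58

Trace insertions, counting only characters that open a new branch:
  "linrunpa" → 8 new (l, i, n, r, u, n, p, a)
  "linrunpabel" → prefix "linrunpa" already present; 3 new (b, e, l)
  "linrunlusar" → prefix "linrun" already present; 5 new (l, u, s, a, r)
  "linrunka" → prefix "linrun" already present; 2 new (k, a)
  "sogalso" → 7 new (s, o, g, a, l, s, o)
  "runlumor" → 8 new (r, u, n, l, u, m, o, r)
  "runlin" → prefix "runl" already present; 2 new (i, n)
  "runsone" → prefix "run" already present; 4 new (s, o, n, e)
  "runsarven" → prefix "runs" already present; 5 new (a, r, v, e, n)
  "linrunfenta" → prefix "linrun" already present; 5 new (f, e, n, t, a)
  "linrunmi" → prefix "linrun" already present; 2 new (m, i)
  "rungalta" → prefix "run" already present; 5 new (g, a, l, t, a)
  "linrunvi" → prefix "linrun" already present; 2 new (v, i)
Total nodes = 8 + 3 + 5 + 2 + 7 + 8 + 2 + 4 + 5 + 5 + 2 + 5 + 2 = 58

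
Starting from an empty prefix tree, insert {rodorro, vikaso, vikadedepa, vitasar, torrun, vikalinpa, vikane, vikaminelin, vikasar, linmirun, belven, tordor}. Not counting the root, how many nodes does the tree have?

63

Trace insertions, counting only characters that open a new branch:
  "rodorro" → 7 new (r, o, d, o, r, r, o)
  "vikaso" → 6 new (v, i, k, a, s, o)
  "vikadedepa" → prefix "vika" already present; 6 new (d, e, d, e, p, a)
  "vitasar" → prefix "vi" already present; 5 new (t, a, s, a, r)
  "torrun" → 6 new (t, o, r, r, u, n)
  "vikalinpa" → prefix "vika" already present; 5 new (l, i, n, p, a)
  "vikane" → prefix "vika" already present; 2 new (n, e)
  "vikaminelin" → prefix "vika" already present; 7 new (m, i, n, e, l, i, n)
  "vikasar" → prefix "vikas" already present; 2 new (a, r)
  "linmirun" → 8 new (l, i, n, m, i, r, u, n)
  "belven" → 6 new (b, e, l, v, e, n)
  "tordor" → prefix "tor" already present; 3 new (d, o, r)
Total nodes = 7 + 6 + 6 + 5 + 6 + 5 + 2 + 7 + 2 + 8 + 6 + 3 = 63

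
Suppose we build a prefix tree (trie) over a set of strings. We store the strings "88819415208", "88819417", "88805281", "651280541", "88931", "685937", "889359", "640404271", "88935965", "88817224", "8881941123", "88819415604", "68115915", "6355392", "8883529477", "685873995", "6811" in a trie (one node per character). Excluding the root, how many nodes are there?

81

Insert word by word; a character creates a node only if that edge doesn't already exist:
  "88819415208" → 11 new (8, 8, 8, 1, 9, 4, 1, 5, 2, 0, 8)
  "88819417" → prefix "8881941" already present; 1 new (7)
  "88805281" → prefix "888" already present; 5 new (0, 5, 2, 8, 1)
  "651280541" → 9 new (6, 5, 1, 2, 8, 0, 5, 4, 1)
  "88931" → prefix "88" already present; 3 new (9, 3, 1)
  "685937" → prefix "6" already present; 5 new (8, 5, 9, 3, 7)
  "889359" → prefix "8893" already present; 2 new (5, 9)
  "640404271" → prefix "6" already present; 8 new (4, 0, 4, 0, 4, 2, 7, 1)
  "88935965" → prefix "889359" already present; 2 new (6, 5)
  "88817224" → prefix "8881" already present; 4 new (7, 2, 2, 4)
  "8881941123" → prefix "8881941" already present; 3 new (1, 2, 3)
  "88819415604" → prefix "88819415" already present; 3 new (6, 0, 4)
  "68115915" → prefix "68" already present; 6 new (1, 1, 5, 9, 1, 5)
  "6355392" → prefix "6" already present; 6 new (3, 5, 5, 3, 9, 2)
  "8883529477" → prefix "888" already present; 7 new (3, 5, 2, 9, 4, 7, 7)
  "685873995" → prefix "685" already present; 6 new (8, 7, 3, 9, 9, 5)
  "6811" → prefix "6811" already present; 0 new (none)
Total nodes = 11 + 1 + 5 + 9 + 3 + 5 + 2 + 8 + 2 + 4 + 3 + 3 + 6 + 6 + 7 + 6 + 0 = 81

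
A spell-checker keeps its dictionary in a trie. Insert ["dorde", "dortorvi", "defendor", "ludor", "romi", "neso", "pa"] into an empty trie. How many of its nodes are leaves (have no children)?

7

A leaf is a node with no children — equivalently, the end of a word that is not a proper prefix of any other stored word.
Those words: "defendor", "dorde", "dortorvi", "ludor", "neso", "pa", "romi"
Leaf count: 7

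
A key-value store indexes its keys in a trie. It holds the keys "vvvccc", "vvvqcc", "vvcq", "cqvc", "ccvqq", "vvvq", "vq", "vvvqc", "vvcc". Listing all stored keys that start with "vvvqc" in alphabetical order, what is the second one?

vvvqcc

Filter for "vvvqc…" and sort: "vvvqc", "vvvqcc"
The 2nd is vvvqcc.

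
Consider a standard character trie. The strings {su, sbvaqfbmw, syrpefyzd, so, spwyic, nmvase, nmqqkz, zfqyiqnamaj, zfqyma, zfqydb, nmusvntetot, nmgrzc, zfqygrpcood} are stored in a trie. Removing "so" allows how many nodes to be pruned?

1

A node on "so"'s path can go only if nothing else ends at it or branches off below it.
The suffix "o" (1 node) is used only by "so"; the node for "s" still has the child "u", so pruning stops there.
Nodes removed: 1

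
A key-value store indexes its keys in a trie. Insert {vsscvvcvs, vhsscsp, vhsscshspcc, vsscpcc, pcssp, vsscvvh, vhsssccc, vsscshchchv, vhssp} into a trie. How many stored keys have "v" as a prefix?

8

Traverse to the node for "v", then collect every word in that subtree.
Matches: "vhsscshspcc", "vhsscsp", "vhssp", "vhsssccc", "vsscpcc", "vsscshchchv", "vsscvvcvs", "vsscvvh"
Count: 8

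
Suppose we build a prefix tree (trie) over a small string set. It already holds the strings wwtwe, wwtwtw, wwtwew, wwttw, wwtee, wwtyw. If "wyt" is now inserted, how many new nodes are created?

2

"w" is already a path in the trie; the remaining "yt" must be added.
So 3 − 1 = 2 new nodes.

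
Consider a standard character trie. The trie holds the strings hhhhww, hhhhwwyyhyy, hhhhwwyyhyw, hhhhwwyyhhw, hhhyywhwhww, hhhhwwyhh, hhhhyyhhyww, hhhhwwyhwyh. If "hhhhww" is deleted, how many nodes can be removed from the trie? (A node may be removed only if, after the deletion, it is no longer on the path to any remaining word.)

After clearing the end-marker at "hhhhww", prune upward until reaching a node still needed by another word.
Every node on "hhhhww" is still needed (e.g. by "hhhhwwyyhyy"), so nothing is freed.
Nodes removed: 0

0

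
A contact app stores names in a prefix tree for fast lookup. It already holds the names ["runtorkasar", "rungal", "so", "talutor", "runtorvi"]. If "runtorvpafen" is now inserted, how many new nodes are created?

5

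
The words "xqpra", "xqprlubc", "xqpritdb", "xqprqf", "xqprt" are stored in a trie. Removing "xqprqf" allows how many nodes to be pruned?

Walk "xqprqf" from the leaf back toward the root, removing each node that no remaining word uses.
The suffix "qf" (2 nodes) is used only by "xqprqf"; the node for "xqpr" still has the child "a", so pruning stops there.
Nodes removed: 2

2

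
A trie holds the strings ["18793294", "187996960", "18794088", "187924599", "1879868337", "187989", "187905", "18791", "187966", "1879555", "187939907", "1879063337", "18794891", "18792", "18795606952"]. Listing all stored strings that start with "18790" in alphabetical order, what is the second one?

1879063337

DFS of the "18790" subtree visits, in order: "187905", "1879063337"
Position 2: 1879063337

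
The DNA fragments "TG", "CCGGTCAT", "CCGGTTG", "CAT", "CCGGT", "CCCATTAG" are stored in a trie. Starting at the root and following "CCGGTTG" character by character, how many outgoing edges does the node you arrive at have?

0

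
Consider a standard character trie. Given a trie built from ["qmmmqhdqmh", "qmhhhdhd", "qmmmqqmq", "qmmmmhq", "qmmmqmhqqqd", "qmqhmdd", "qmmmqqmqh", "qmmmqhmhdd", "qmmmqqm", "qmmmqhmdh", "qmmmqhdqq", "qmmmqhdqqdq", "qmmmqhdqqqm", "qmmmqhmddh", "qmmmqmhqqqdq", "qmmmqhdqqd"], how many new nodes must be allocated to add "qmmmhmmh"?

"qmmm" is already a path in the trie; the remaining "hmmh" must be added.
Each of the 4 remaining characters creates one node.

4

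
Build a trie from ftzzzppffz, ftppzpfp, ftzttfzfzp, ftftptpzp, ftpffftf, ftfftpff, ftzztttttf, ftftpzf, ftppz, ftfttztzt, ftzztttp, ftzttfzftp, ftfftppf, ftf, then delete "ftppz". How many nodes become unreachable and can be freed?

After clearing the end-marker at "ftppz", prune upward until reaching a node still needed by another word.
Every node on "ftppz" is still needed (e.g. by "ftppzpfp"), so nothing is freed.
Nodes removed: 0

0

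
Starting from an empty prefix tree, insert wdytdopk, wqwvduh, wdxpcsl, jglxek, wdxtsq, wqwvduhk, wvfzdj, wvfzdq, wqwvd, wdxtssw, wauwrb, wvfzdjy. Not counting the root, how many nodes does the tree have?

43

Count nodes per top-level branch (shared prefixes stored once):
  'j'-branch (jglxek): 6 nodes
  'w'-branch (wauwrb, wdxpcsl, wdxtsq, wdxtssw, wdytdopk, wqwvd, wqwvduh, wqwvduhk, wvfzdj, wvfzdjy, wvfzdq): 37 nodes
Sum: 43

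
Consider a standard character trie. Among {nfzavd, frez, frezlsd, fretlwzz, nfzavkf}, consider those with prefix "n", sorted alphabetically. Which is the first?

nfzavd

DFS of the "n" subtree visits, in order: "nfzavd", "nfzavkf"
The 1st is nfzavd.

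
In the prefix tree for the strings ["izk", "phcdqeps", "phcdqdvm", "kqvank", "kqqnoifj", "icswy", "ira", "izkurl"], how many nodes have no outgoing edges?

7

Leaves are exactly the stored words that no other stored word extends.
Those words: "icswy", "ira", "izkurl", "kqqnoifj", "kqvank", "phcdqdvm", "phcdqeps"
Leaf count: 7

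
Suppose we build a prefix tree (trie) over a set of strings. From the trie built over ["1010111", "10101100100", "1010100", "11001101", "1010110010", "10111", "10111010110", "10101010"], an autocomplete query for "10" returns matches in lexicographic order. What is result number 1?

1010100

Words with prefix "10", in lexicographic order: "1010100", "10101010", "1010110010", "10101100100", "1010111", "10111", "10111010110"
Position 1: 1010100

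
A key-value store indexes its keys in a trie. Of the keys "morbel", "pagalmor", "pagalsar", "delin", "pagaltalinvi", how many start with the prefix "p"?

3

Filter for entries beginning with "p":
Matches: "pagalmor", "pagalsar", "pagaltalinvi"
Count: 3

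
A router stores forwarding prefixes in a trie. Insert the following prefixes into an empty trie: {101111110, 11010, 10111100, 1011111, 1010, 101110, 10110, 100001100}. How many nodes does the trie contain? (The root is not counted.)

Insert word by word; a character creates a node only if that edge doesn't already exist:
  "101111110" → 9 new (1, 0, 1, 1, 1, 1, 1, 1, 0)
  "11010" → prefix "1" already present; 4 new (1, 0, 1, 0)
  "10111100" → prefix "101111" already present; 2 new (0, 0)
  "1011111" → prefix "1011111" already present; 0 new (none)
  "1010" → prefix "101" already present; 1 new (0)
  "101110" → prefix "10111" already present; 1 new (0)
  "10110" → prefix "1011" already present; 1 new (0)
  "100001100" → prefix "10" already present; 7 new (0, 0, 0, 1, 1, 0, 0)
Total nodes = 9 + 4 + 2 + 0 + 1 + 1 + 1 + 7 = 25

25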